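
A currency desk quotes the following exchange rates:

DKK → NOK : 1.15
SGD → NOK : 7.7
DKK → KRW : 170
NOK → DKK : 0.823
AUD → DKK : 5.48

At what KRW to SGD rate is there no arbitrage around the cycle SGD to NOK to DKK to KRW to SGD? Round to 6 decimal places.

Known legs of the cycle: 7.7 × 0.823 × 170 = 1077.307
For no arbitrage the full-cycle product must be 1, so the missing rate is 1 / 1077.307 ≈ 0.00092824.

0.000928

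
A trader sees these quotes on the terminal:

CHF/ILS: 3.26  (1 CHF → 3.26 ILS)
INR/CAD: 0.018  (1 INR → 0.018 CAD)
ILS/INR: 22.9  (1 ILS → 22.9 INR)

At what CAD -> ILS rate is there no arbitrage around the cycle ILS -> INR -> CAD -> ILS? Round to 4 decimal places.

Known legs of the cycle: 22.9 × 0.018 = 0.4122
For no arbitrage the full-cycle product must be 1, so the missing rate is 1 / 0.4122 ≈ 2.426007.

2.4260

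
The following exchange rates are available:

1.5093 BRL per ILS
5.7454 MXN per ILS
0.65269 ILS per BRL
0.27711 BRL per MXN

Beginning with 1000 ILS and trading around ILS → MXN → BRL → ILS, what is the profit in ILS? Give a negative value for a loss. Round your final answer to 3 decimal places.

39.153

1000 ILS × 5.7454 = 5745.4 MXN
5745.4 MXN × 0.27711 = 1592.107794 BRL
1592.107794 BRL × 0.65269 = 1039.15283606586 ILS
Net change: 1039.15283606586 − 1000 = 39.15283606586 ILS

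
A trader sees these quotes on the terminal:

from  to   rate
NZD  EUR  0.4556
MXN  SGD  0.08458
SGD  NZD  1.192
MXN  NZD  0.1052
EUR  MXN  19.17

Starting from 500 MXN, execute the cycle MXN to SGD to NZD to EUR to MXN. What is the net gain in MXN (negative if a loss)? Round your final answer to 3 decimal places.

500 MXN × 0.08458 = 42.29 SGD
42.29 SGD × 1.192 = 50.40968 NZD
50.40968 NZD × 0.4556 = 22.966650208 EUR
22.966650208 EUR × 19.17 = 440.27068448736 MXN
Net change: 440.27068448736 − 500 = -59.72931551264 MXN

-59.729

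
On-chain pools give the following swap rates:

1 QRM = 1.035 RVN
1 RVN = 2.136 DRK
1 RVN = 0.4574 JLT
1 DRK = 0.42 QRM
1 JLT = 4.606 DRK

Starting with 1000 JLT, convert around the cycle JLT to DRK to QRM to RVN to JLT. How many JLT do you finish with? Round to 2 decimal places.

1000 JLT × 4.606 = 4606 DRK
4606 DRK × 0.42 = 1934.52 QRM
1934.52 QRM × 1.035 = 2002.2282 RVN
2002.2282 RVN × 0.4574 = 915.81917868 JLT

915.82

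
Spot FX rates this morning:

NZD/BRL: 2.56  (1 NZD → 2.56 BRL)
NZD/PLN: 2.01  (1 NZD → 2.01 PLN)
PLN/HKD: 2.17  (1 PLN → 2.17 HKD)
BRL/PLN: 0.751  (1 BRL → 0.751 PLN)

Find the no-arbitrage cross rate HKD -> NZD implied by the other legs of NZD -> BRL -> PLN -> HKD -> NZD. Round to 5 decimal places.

Known legs of the cycle: 2.56 × 0.751 × 2.17 = 4.1719552
For no arbitrage the full-cycle product must be 1, so the missing rate is 1 / 4.1719552 ≈ 0.2396958.

0.23970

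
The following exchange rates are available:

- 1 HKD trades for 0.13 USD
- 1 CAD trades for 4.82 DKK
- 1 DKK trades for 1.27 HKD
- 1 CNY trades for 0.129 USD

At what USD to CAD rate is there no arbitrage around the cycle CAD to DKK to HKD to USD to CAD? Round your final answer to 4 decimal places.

Known legs of the cycle: 4.82 × 1.27 × 0.13 = 0.795782
For no arbitrage the full-cycle product must be 1, so the missing rate is 1 / 0.795782 ≈ 1.256626.

1.2566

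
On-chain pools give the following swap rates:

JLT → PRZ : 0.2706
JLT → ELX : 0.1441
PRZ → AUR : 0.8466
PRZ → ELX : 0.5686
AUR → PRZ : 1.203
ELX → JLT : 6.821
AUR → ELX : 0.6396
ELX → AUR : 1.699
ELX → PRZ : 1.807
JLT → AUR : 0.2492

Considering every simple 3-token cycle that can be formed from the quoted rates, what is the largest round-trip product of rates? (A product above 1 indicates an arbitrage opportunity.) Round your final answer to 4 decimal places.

PRZ→ELX→AUR→PRZ: 0.5686 × 1.699 × 1.203 = 1.16216
ELX→JLT→AUR→ELX: 6.821 × 0.2492 × 0.6396 = 1.08719
PRZ→ELX→JLT→PRZ: 0.5686 × 6.821 × 0.2706 = 1.04950
PRZ→AUR→ELX→PRZ: 0.8466 × 0.6396 × 1.807 = 0.97846
Maximum is PRZ→ELX→AUR→PRZ at 1.1622; arbitrage exists.

1.1622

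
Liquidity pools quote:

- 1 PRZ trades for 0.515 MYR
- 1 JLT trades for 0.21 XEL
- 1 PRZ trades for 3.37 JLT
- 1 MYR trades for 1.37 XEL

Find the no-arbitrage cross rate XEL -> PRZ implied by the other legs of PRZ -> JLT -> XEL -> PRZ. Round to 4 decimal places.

1.4130

Known legs of the cycle: 3.37 × 0.21 = 0.7077
For no arbitrage the full-cycle product must be 1, so the missing rate is 1 / 0.7077 ≈ 1.413028.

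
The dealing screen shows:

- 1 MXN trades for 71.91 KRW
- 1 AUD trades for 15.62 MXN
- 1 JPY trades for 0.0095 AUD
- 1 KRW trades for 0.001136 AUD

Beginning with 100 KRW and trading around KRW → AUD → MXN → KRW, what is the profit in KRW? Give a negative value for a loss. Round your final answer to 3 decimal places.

100 KRW × 0.001136 = 0.1136 AUD
0.1136 AUD × 15.62 = 1.774432 MXN
1.774432 MXN × 71.91 = 127.59940512 KRW
Net change: 127.59940512 − 100 = 27.59940512 KRW

27.599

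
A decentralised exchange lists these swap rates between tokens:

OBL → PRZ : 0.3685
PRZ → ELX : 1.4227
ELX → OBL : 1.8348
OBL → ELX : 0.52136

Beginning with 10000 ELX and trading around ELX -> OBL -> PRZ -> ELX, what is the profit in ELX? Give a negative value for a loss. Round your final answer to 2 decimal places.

-380.79

10000 ELX × 1.8348 = 18348 OBL
18348 OBL × 0.3685 = 6761.238 PRZ
6761.238 PRZ × 1.4227 = 9619.2133026 ELX
Net change: 9619.2133026 − 10000 = -380.7866974 ELX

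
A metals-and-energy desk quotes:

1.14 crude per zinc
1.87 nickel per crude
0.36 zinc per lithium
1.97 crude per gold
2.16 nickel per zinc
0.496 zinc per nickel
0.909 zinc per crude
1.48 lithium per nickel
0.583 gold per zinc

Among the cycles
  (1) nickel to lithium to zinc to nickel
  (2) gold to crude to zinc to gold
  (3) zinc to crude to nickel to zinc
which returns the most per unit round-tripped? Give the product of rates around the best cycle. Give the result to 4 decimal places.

(1) 1.48 × 0.36 × 2.16 = 1.15085
(2) 1.97 × 0.909 × 0.583 = 1.04400
(3) 1.14 × 1.87 × 0.496 = 1.05737
Highest is cycle (1) at 1.1508 (>1, arbitrage).

1.1508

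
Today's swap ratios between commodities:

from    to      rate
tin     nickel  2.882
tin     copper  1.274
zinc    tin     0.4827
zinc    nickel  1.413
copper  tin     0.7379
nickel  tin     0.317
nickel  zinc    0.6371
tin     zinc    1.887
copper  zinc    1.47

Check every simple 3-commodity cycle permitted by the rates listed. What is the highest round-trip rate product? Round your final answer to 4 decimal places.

tin→copper→zinc→tin: 1.274 × 1.47 × 0.4827 = 0.90399
tin→nickel→zinc→tin: 2.882 × 0.6371 × 0.4827 = 0.88630
tin→zinc→nickel→tin: 1.887 × 1.413 × 0.317 = 0.84523
Maximum is tin→copper→zinc→tin at 0.9040; no arbitrage — every cycle loses value.

0.9040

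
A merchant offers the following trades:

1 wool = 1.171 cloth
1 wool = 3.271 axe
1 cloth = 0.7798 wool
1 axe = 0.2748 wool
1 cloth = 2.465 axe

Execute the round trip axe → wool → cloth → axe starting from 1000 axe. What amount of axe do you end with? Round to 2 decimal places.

1000 axe × 0.2748 = 274.8 wool
274.8 wool × 1.171 = 321.7908 cloth
321.7908 cloth × 2.465 = 793.214322 axe

793.21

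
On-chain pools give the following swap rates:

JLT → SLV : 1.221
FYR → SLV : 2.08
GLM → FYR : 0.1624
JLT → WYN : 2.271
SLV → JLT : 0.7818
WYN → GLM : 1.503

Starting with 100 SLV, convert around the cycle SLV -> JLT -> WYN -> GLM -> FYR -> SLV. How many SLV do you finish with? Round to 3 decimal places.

100 SLV × 0.7818 = 78.18 JLT
78.18 JLT × 2.271 = 177.54678 WYN
177.54678 WYN × 1.503 = 266.85281034 GLM
266.85281034 GLM × 0.1624 = 43.336896399216 FYR
43.336896399216 FYR × 2.08 = 90.14074451036928 SLV

90.141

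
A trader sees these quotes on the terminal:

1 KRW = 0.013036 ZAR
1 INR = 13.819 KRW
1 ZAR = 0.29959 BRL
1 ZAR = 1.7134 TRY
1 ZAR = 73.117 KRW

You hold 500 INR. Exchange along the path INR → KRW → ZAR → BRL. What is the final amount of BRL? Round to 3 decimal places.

500 INR × 13.819 = 6909.5 KRW
6909.5 KRW × 0.013036 = 90.072242 ZAR
90.072242 ZAR × 0.29959 = 26.98474298078 BRL

26.985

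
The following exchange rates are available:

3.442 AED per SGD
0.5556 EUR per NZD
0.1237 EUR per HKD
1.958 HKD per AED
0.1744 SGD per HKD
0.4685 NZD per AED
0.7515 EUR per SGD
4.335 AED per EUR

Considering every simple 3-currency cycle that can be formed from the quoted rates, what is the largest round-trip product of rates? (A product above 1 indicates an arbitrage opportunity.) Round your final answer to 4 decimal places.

SGD→AED→HKD→SGD: 3.442 × 1.958 × 0.1744 = 1.17536
AED→NZD→EUR→AED: 0.4685 × 0.5556 × 4.335 = 1.12839
AED→HKD→EUR→AED: 1.958 × 0.1237 × 4.335 = 1.04996
Maximum is SGD→AED→HKD→SGD at 1.1754; arbitrage exists.

1.1754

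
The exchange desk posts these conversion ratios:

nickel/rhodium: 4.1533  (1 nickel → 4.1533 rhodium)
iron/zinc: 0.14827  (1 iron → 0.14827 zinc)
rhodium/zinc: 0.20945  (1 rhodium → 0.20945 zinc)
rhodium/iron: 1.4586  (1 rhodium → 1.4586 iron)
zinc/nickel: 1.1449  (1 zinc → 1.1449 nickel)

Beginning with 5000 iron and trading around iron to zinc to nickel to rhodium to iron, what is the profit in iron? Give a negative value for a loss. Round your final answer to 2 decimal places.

141.86

5000 iron × 0.14827 = 741.35 zinc
741.35 zinc × 1.1449 = 848.771615 nickel
848.771615 nickel × 4.1533 = 3525.2031485795 rhodium
3525.2031485795 rhodium × 1.4586 = 5141.8613125180587 iron
Net change: 5141.8613125180587 − 5000 = 141.8613125180587 iron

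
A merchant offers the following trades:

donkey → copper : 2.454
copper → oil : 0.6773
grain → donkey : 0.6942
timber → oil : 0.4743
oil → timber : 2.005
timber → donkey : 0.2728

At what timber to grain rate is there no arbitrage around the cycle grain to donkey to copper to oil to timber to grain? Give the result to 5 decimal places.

0.43226

Known legs of the cycle: 0.6942 × 2.454 × 0.6773 × 2.005 = 2.3134207162482
For no arbitrage the full-cycle product must be 1, so the missing rate is 1 / 2.3134207162482 ≈ 0.4322603.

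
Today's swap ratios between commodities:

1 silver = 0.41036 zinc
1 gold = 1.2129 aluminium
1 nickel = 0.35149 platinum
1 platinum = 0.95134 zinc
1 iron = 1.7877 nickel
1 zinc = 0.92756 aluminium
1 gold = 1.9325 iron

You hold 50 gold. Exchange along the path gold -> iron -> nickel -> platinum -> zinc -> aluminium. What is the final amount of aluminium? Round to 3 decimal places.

50 gold × 1.9325 = 96.625 iron
96.625 iron × 1.7877 = 172.7365125 nickel
172.7365125 nickel × 0.35149 = 60.715156778625 platinum
60.715156778625 platinum × 0.95134 = 57.7607572497771075 zinc
57.7607572497771075 zinc × 0.92756 = 53.5765679946032538327 aluminium

53.577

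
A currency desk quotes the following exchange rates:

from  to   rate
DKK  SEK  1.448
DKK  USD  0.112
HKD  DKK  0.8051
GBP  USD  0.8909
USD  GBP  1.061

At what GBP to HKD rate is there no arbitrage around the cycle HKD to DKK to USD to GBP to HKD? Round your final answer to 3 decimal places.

10.452

Known legs of the cycle: 0.8051 × 0.112 × 1.061 = 0.0956716432
For no arbitrage the full-cycle product must be 1, so the missing rate is 1 / 0.0956716432 ≈ 10.45242.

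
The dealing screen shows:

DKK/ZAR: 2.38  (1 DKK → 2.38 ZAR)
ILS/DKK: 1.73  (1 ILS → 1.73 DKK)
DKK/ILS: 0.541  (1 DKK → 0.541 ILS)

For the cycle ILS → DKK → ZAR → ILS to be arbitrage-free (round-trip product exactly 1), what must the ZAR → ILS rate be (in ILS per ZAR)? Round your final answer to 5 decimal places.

0.24287

Known legs of the cycle: 1.73 × 2.38 = 4.1174
For no arbitrage the full-cycle product must be 1, so the missing rate is 1 / 4.1174 ≈ 0.2428717.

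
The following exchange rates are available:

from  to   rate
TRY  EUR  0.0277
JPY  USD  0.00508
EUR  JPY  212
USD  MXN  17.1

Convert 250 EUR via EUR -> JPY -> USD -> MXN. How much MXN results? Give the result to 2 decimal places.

250 EUR × 212 = 53000 JPY
53000 JPY × 0.00508 = 269.24 USD
269.24 USD × 17.1 = 4604.004 MXN

4604.00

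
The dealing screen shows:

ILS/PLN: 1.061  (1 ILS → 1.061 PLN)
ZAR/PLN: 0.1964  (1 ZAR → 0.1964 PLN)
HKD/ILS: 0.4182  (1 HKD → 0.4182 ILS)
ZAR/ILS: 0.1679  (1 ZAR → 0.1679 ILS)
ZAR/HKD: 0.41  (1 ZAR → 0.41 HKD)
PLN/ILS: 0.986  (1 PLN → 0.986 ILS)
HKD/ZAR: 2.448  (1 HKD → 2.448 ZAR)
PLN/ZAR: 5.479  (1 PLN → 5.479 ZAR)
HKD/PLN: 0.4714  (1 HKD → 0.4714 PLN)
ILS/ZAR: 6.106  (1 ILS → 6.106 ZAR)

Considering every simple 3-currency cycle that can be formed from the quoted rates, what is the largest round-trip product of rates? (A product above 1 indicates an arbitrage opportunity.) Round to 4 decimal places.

ZAR→PLN→ILS→ZAR: 0.1964 × 0.986 × 6.106 = 1.18243
ZAR→HKD→PLN→ZAR: 0.41 × 0.4714 × 5.479 = 1.05895
ZAR→HKD→ILS→ZAR: 0.41 × 0.4182 × 6.106 = 1.04695
ZAR→ILS→PLN→ZAR: 0.1679 × 1.061 × 5.479 = 0.97604
Maximum is ZAR→PLN→ILS→ZAR at 1.1824; arbitrage exists.

1.1824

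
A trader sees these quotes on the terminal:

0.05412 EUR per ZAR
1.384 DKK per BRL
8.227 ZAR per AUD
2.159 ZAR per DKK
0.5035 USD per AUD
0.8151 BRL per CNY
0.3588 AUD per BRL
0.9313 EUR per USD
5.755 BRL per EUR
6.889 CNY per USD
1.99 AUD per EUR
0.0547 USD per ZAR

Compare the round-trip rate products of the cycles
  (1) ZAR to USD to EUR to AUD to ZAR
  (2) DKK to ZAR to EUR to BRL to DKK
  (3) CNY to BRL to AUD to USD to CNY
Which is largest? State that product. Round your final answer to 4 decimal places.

(1) 0.0547 × 0.9313 × 1.99 × 8.227 = 0.83401
(2) 2.159 × 0.05412 × 5.755 × 1.384 = 0.93066
(3) 0.8151 × 0.3588 × 0.5035 × 6.889 = 1.01442
Highest is cycle (3) at 1.0144 (>1, arbitrage).

1.0144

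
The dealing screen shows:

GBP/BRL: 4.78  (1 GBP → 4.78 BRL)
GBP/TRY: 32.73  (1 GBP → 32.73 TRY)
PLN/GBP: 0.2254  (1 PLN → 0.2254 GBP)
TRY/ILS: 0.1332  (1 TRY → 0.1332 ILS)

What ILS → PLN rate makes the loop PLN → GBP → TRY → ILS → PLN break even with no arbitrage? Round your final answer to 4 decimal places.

Known legs of the cycle: 0.2254 × 32.73 × 0.1332 = 0.9826619544
For no arbitrage the full-cycle product must be 1, so the missing rate is 1 / 0.9826619544 ≈ 1.017644.

1.0176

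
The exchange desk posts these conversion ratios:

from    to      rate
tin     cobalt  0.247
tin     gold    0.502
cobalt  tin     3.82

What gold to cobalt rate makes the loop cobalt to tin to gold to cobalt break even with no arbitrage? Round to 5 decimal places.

0.52147

Known legs of the cycle: 3.82 × 0.502 = 1.91764
For no arbitrage the full-cycle product must be 1, so the missing rate is 1 / 1.91764 ≈ 0.5214743.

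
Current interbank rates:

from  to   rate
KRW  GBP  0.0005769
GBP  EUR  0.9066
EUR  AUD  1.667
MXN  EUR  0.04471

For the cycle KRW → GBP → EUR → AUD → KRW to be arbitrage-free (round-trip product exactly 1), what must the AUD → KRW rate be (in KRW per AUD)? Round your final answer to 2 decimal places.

Known legs of the cycle: 0.0005769 × 0.9066 × 1.667 = 0.00087187023918
For no arbitrage the full-cycle product must be 1, so the missing rate is 1 / 0.00087187023918 ≈ 1146.9597.

1146.96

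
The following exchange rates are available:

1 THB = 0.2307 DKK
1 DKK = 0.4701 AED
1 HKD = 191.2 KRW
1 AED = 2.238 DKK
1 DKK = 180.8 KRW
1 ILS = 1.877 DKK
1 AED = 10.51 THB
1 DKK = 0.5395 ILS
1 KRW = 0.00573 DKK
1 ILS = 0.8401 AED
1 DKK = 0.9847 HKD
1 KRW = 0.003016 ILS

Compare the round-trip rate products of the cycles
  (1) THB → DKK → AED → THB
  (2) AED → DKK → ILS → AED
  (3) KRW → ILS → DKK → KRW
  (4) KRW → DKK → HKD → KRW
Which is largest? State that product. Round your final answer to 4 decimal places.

(1) 0.2307 × 0.4701 × 10.51 = 1.13983
(2) 2.238 × 0.5395 × 0.8401 = 1.01434
(3) 0.003016 × 1.877 × 180.8 = 1.02351
(4) 0.00573 × 0.9847 × 191.2 = 1.07881
Highest is cycle (1) at 1.1398 (>1, arbitrage).

1.1398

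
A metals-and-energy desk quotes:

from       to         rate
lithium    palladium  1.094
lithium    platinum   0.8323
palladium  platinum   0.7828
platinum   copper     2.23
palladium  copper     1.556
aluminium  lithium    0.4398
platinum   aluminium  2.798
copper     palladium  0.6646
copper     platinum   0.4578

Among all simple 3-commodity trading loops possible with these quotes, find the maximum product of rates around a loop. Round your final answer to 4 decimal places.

1.1602

platinum→copper→palladium→platinum: 2.23 × 0.6646 × 0.7828 = 1.16016
aluminium→lithium→platinum→aluminium: 0.4398 × 0.8323 × 2.798 = 1.02420
Maximum is platinum→copper→palladium→platinum at 1.1602; arbitrage exists.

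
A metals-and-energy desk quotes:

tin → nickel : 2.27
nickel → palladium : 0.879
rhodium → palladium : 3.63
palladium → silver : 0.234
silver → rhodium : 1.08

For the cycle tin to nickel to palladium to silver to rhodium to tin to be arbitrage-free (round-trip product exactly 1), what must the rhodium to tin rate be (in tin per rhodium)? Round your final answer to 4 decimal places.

1.9831

Known legs of the cycle: 2.27 × 0.879 × 0.234 × 1.08 = 0.5042597976
For no arbitrage the full-cycle product must be 1, so the missing rate is 1 / 0.5042597976 ≈ 1.983105.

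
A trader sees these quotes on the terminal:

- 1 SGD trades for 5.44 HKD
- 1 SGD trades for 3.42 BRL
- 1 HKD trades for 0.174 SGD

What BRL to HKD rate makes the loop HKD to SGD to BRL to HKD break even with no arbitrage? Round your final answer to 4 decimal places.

1.6804

Known legs of the cycle: 0.174 × 3.42 = 0.59508
For no arbitrage the full-cycle product must be 1, so the missing rate is 1 / 0.59508 ≈ 1.680446.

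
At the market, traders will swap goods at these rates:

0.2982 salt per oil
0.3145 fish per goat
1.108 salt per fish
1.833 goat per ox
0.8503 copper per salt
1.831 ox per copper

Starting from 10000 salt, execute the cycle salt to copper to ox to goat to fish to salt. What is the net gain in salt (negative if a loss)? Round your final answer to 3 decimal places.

10000 salt × 0.8503 = 8503 copper
8503 copper × 1.831 = 15568.993 ox
15568.993 ox × 1.833 = 28537.964169 goat
28537.964169 goat × 0.3145 = 8975.1897311505 fish
8975.1897311505 fish × 1.108 = 9944.510222114754 salt
Net change: 9944.510222114754 − 10000 = -55.489777885246 salt

-55.490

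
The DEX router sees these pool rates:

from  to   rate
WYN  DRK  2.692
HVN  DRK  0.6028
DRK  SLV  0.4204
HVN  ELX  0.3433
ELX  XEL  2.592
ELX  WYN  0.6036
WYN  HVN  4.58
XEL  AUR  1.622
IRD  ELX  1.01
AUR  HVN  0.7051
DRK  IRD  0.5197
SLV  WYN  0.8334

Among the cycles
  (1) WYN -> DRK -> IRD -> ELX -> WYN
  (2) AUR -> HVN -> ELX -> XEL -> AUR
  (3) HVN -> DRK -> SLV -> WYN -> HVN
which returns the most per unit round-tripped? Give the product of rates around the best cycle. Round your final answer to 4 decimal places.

1.0177

(1) 2.692 × 0.5197 × 1.01 × 0.6036 = 0.85290
(2) 0.7051 × 0.3433 × 2.592 × 1.622 = 1.01768
(3) 0.6028 × 0.4204 × 0.8334 × 4.58 = 0.96729
Highest is cycle (2) at 1.0177 (>1, arbitrage).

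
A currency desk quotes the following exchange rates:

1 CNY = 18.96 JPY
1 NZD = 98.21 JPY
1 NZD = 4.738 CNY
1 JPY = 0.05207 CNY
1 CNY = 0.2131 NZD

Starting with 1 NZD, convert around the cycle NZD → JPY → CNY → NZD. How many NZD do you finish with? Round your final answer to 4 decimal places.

1 NZD × 98.21 = 98.21 JPY
98.21 JPY × 0.05207 = 5.1137947 CNY
5.1137947 CNY × 0.2131 = 1.08974965057 NZD

1.0897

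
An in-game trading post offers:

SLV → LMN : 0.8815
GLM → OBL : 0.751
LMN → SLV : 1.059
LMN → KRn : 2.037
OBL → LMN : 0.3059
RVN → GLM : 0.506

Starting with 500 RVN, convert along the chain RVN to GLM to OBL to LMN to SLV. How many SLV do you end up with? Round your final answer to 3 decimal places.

500 RVN × 0.506 = 253 GLM
253 GLM × 0.751 = 190.003 OBL
190.003 OBL × 0.3059 = 58.1219177 LMN
58.1219177 LMN × 1.059 = 61.5511108443 SLV

61.551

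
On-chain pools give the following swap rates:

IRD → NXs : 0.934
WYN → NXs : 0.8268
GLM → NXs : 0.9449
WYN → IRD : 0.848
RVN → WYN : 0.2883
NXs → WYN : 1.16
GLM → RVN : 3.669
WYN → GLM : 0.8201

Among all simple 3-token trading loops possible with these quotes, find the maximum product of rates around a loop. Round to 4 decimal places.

0.9188

IRD→NXs→WYN→IRD: 0.934 × 1.16 × 0.848 = 0.91876
GLM→NXs→WYN→GLM: 0.9449 × 1.16 × 0.8201 = 0.89890
GLM→RVN→WYN→GLM: 3.669 × 0.2883 × 0.8201 = 0.86748
Maximum is IRD→NXs→WYN→IRD at 0.9188; no arbitrage — every cycle loses value.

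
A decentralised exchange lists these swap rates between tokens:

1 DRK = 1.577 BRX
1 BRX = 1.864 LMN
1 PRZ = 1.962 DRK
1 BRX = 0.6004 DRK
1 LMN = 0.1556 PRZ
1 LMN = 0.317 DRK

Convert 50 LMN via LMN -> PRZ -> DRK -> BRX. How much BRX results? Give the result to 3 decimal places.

24.072

50 LMN × 0.1556 = 7.78 PRZ
7.78 PRZ × 1.962 = 15.26436 DRK
15.26436 DRK × 1.577 = 24.07189572 BRX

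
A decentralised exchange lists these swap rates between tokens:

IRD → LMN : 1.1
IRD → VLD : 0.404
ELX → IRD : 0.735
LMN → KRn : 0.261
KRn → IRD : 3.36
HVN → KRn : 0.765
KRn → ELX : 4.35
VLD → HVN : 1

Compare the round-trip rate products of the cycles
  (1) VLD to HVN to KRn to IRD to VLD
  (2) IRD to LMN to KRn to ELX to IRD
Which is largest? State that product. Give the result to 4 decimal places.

1.0384

(1) 1 × 0.765 × 3.36 × 0.404 = 1.03844
(2) 1.1 × 0.261 × 4.35 × 0.735 = 0.91793
Highest is cycle (1) at 1.0384 (>1, arbitrage).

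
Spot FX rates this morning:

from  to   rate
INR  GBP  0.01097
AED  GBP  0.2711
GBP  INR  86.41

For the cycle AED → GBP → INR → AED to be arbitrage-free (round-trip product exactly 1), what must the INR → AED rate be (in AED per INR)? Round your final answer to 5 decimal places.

0.04269

Known legs of the cycle: 0.2711 × 86.41 = 23.425751
For no arbitrage the full-cycle product must be 1, so the missing rate is 1 / 23.425751 ≈ 0.0426881.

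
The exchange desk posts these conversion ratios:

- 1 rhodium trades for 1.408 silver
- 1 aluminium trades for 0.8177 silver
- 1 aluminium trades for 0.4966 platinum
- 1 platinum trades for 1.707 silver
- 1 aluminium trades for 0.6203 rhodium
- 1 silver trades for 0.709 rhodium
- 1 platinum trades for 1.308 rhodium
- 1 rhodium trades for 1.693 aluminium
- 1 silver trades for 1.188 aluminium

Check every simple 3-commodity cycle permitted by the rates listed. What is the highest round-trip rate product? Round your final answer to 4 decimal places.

aluminium→platinum→rhodium→aluminium: 0.4966 × 1.308 × 1.693 = 1.09969
silver→aluminium→rhodium→silver: 1.188 × 0.6203 × 1.408 = 1.03758
silver→aluminium→platinum→silver: 1.188 × 0.4966 × 1.707 = 1.00706
silver→rhodium→aluminium→silver: 0.709 × 1.693 × 0.8177 = 0.98152
Maximum is aluminium→platinum→rhodium→aluminium at 1.0997; arbitrage exists.

1.0997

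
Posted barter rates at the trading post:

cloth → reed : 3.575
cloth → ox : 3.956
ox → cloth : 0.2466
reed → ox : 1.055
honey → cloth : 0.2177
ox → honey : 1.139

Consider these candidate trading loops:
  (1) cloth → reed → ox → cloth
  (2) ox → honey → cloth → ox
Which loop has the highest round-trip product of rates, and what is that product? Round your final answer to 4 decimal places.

(1) 3.575 × 1.055 × 0.2466 = 0.93008
(2) 1.139 × 0.2177 × 3.956 = 0.98093
Highest is cycle (2) at 0.9809 (≤1, no arbitrage).

0.9809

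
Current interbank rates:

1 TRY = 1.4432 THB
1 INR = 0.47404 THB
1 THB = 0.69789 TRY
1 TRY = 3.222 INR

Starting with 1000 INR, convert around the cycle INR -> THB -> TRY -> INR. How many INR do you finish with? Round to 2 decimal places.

1000 INR × 0.47404 = 474.04 THB
474.04 THB × 0.69789 = 330.8277756 TRY
330.8277756 TRY × 3.222 = 1065.9270929832 INR

1065.93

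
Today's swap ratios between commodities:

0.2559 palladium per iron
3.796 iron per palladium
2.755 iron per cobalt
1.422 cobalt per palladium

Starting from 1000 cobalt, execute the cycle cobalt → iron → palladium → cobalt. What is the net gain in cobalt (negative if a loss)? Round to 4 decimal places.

2.5164

1000 cobalt × 2.755 = 2755 iron
2755 iron × 0.2559 = 705.0045 palladium
705.0045 palladium × 1.422 = 1002.516399 cobalt
Net change: 1002.516399 − 1000 = 2.516399 cobalt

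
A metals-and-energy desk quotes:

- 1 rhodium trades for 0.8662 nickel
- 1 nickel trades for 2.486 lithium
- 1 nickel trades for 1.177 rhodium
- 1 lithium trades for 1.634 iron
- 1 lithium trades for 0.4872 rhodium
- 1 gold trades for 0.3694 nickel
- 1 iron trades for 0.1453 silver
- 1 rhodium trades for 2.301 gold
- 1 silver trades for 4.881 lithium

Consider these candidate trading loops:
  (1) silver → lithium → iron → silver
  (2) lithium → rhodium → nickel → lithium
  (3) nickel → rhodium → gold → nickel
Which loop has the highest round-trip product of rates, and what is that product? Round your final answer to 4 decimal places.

(1) 4.881 × 1.634 × 0.1453 = 1.15885
(2) 0.4872 × 0.8662 × 2.486 = 1.04912
(3) 1.177 × 2.301 × 0.3694 = 1.00044
Highest is cycle (1) at 1.1588 (>1, arbitrage).

1.1588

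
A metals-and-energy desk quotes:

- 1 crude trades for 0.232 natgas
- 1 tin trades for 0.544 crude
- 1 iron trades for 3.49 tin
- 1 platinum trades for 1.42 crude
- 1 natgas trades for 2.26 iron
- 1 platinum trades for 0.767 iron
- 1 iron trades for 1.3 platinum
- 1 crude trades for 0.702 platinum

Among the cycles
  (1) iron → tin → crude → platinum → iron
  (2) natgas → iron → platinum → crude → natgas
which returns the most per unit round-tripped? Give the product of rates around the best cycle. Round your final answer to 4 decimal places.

1.0222

(1) 3.49 × 0.544 × 0.702 × 0.767 = 1.02225
(2) 2.26 × 1.3 × 1.42 × 0.232 = 0.96789
Highest is cycle (1) at 1.0222 (>1, arbitrage).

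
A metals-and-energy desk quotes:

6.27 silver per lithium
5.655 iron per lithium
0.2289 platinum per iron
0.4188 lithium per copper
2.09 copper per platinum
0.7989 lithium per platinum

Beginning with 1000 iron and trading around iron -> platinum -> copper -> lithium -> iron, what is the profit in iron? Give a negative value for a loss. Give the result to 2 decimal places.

1000 iron × 0.2289 = 228.9 platinum
228.9 platinum × 2.09 = 478.401 copper
478.401 copper × 0.4188 = 200.3543388 lithium
200.3543388 lithium × 5.655 = 1133.003785914 iron
Net change: 1133.003785914 − 1000 = 133.003785914 iron

133.00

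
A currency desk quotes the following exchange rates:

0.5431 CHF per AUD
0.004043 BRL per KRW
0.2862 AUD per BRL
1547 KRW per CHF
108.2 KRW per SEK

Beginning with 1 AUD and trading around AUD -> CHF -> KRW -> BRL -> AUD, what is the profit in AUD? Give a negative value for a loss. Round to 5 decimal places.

1 AUD × 0.5431 = 0.5431 CHF
0.5431 CHF × 1547 = 840.1757 KRW
840.1757 KRW × 0.004043 = 3.3968303551 BRL
3.3968303551 BRL × 0.2862 = 0.97217284762962 AUD
Net change: 0.97217284762962 − 1 = -0.02782715237038 AUD

-0.02783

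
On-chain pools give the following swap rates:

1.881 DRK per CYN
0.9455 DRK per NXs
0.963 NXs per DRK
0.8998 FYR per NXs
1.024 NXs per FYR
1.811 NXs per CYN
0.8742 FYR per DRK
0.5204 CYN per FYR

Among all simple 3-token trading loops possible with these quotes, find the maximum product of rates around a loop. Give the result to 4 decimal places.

0.8557

DRK→FYR→CYN→DRK: 0.8742 × 0.5204 × 1.881 = 0.85573
NXs→FYR→CYN→NXs: 0.8998 × 0.5204 × 1.811 = 0.84801
NXs→DRK→FYR→NXs: 0.9455 × 0.8742 × 1.024 = 0.84639
Maximum is DRK→FYR→CYN→DRK at 0.8557; no arbitrage — every cycle loses value.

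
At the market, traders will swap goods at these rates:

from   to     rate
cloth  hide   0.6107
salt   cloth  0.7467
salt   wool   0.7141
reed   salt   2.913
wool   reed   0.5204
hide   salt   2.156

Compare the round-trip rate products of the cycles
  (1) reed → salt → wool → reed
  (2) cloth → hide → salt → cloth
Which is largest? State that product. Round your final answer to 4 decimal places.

(1) 2.913 × 0.7141 × 0.5204 = 1.08252
(2) 0.6107 × 2.156 × 0.7467 = 0.98316
Highest is cycle (1) at 1.0825 (>1, arbitrage).

1.0825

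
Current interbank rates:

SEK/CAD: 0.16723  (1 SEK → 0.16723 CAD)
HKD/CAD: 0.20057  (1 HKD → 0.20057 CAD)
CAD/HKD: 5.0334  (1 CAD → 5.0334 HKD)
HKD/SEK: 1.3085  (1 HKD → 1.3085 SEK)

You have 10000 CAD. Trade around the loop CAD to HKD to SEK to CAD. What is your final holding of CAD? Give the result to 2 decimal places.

11014.11

10000 CAD × 5.0334 = 50334 HKD
50334 HKD × 1.3085 = 65862.039 SEK
65862.039 SEK × 0.16723 = 11014.10878197 CAD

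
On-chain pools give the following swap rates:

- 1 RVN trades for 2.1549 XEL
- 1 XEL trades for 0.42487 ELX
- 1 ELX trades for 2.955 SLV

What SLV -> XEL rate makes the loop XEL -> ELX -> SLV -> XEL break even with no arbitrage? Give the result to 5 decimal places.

Known legs of the cycle: 0.42487 × 2.955 = 1.25549085
For no arbitrage the full-cycle product must be 1, so the missing rate is 1 / 1.25549085 ≈ 0.7965012.

0.79650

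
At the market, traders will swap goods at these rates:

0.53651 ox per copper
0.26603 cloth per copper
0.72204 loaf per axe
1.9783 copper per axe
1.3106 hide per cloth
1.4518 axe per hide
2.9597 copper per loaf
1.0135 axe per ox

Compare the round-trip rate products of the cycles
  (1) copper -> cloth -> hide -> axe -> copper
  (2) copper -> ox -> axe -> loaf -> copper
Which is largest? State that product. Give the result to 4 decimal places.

1.1620

(1) 0.26603 × 1.3106 × 1.4518 × 1.9783 = 1.00138
(2) 0.53651 × 1.0135 × 0.72204 × 2.9597 = 1.16201
Highest is cycle (2) at 1.1620 (>1, arbitrage).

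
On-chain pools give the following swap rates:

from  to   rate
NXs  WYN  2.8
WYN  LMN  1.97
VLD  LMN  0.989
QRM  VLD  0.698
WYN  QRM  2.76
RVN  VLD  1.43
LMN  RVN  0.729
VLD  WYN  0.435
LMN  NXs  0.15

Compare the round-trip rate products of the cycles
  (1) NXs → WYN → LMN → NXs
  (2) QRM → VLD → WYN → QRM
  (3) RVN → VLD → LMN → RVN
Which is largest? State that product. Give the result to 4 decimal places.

1.0310

(1) 2.8 × 1.97 × 0.15 = 0.82740
(2) 0.698 × 0.435 × 2.76 = 0.83802
(3) 1.43 × 0.989 × 0.729 = 1.03100
Highest is cycle (3) at 1.0310 (>1, arbitrage).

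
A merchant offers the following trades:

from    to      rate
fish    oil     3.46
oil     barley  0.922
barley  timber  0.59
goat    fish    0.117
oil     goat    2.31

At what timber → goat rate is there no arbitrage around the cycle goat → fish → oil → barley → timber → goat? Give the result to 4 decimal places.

Known legs of the cycle: 0.117 × 3.46 × 0.922 × 0.59 = 0.2202139836
For no arbitrage the full-cycle product must be 1, so the missing rate is 1 / 0.2202139836 ≈ 4.541038.

4.5410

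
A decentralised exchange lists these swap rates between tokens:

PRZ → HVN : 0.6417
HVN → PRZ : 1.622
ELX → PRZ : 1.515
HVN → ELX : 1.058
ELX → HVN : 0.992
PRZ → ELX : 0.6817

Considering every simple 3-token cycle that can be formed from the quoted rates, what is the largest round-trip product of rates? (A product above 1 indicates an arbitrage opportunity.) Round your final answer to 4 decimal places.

PRZ→ELX→HVN→PRZ: 0.6817 × 0.992 × 1.622 = 1.09687
PRZ→HVN→ELX→PRZ: 0.6417 × 1.058 × 1.515 = 1.02856
Maximum is PRZ→ELX→HVN→PRZ at 1.0969; arbitrage exists.

1.0969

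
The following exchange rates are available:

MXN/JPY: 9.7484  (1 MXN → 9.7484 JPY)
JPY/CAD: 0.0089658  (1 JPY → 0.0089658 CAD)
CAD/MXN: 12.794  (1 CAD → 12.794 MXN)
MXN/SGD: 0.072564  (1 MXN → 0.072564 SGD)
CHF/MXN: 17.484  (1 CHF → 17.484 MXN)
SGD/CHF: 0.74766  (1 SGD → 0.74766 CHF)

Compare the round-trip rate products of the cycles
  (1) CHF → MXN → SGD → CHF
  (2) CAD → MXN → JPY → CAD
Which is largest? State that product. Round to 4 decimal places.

(1) 17.484 × 0.072564 × 0.74766 = 0.94856
(2) 12.794 × 9.7484 × 0.0089658 = 1.11822
Highest is cycle (2) at 1.1182 (>1, arbitrage).

1.1182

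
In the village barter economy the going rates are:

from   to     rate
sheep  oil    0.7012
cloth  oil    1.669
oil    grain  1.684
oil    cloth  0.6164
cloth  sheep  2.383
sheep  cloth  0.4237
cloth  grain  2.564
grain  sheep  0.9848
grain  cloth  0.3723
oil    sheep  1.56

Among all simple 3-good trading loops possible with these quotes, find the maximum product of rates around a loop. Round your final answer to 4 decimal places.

grain→sheep→oil→grain: 0.9848 × 0.7012 × 1.684 = 1.16287
cloth→oil→sheep→cloth: 1.669 × 1.56 × 0.4237 = 1.10316
cloth→grain→sheep→cloth: 2.564 × 0.9848 × 0.4237 = 1.06985
cloth→oil→grain→cloth: 1.669 × 1.684 × 0.3723 = 1.04638
cloth→sheep→oil→cloth: 2.383 × 0.7012 × 0.6164 = 1.02998
Maximum is grain→sheep→oil→grain at 1.1629; arbitrage exists.

1.1629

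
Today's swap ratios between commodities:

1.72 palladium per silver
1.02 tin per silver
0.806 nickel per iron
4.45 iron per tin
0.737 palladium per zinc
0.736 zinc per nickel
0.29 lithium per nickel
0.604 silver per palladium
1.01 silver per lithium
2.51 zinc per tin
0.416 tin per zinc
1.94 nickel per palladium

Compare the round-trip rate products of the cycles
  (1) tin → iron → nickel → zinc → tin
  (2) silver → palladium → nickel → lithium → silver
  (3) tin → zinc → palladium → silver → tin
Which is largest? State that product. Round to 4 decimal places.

(1) 4.45 × 0.806 × 0.736 × 0.416 = 1.09816
(2) 1.72 × 1.94 × 0.29 × 1.01 = 0.97735
(3) 2.51 × 0.737 × 0.604 × 1.02 = 1.13967
Highest is cycle (3) at 1.1397 (>1, arbitrage).

1.1397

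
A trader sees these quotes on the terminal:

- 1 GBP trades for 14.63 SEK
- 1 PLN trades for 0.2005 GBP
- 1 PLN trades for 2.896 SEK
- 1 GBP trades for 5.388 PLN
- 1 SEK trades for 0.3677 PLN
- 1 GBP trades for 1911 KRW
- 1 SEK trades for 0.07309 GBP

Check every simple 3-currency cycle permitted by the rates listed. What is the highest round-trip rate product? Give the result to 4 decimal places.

1.1405

GBP→PLN→SEK→GBP: 5.388 × 2.896 × 0.07309 = 1.14047
GBP→SEK→PLN→GBP: 14.63 × 0.3677 × 0.2005 = 1.07858
Maximum is GBP→PLN→SEK→GBP at 1.1405; arbitrage exists.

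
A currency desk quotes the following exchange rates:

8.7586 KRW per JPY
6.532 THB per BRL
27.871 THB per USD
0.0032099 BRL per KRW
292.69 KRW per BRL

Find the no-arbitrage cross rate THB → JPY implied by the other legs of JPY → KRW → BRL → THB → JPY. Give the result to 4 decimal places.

Known legs of the cycle: 8.7586 × 0.0032099 × 6.532 = 0.18364215127448
For no arbitrage the full-cycle product must be 1, so the missing rate is 1 / 0.18364215127448 ≈ 5.445373.

5.4454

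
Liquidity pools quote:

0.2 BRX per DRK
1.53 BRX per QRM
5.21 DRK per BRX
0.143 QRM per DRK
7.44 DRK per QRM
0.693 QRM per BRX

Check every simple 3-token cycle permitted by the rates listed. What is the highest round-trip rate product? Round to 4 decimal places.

1.1399

QRM→BRX→DRK→QRM: 1.53 × 5.21 × 0.143 = 1.13990
QRM→DRK→BRX→QRM: 7.44 × 0.2 × 0.693 = 1.03118
Maximum is QRM→BRX→DRK→QRM at 1.1399; arbitrage exists.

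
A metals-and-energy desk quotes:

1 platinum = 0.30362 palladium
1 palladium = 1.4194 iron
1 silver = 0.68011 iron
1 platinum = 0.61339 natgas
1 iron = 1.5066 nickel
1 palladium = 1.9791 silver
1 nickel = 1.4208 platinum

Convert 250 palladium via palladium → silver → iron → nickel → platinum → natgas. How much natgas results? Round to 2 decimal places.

441.83

250 palladium × 1.9791 = 494.775 silver
494.775 silver × 0.68011 = 336.50142525 iron
336.50142525 iron × 1.5066 = 506.97304728165 nickel
506.97304728165 nickel × 1.4208 = 720.30730557776832 platinum
720.30730557776832 platinum × 0.61339 = 441.8292981683473098048 natgas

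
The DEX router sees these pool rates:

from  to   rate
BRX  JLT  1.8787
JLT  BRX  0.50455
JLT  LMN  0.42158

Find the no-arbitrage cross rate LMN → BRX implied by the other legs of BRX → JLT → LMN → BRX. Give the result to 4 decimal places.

Known legs of the cycle: 1.8787 × 0.42158 = 0.792022346
For no arbitrage the full-cycle product must be 1, so the missing rate is 1 / 0.792022346 ≈ 1.262591.

1.2626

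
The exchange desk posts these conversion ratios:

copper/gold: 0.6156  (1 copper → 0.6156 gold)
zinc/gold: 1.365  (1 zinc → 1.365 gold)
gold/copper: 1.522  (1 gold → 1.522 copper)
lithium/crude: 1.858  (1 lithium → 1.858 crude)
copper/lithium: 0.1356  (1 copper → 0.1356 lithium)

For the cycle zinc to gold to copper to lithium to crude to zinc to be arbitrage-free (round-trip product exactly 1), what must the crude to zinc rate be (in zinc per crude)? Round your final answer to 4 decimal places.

Known legs of the cycle: 1.365 × 1.522 × 0.1356 × 1.858 = 0.523422880344
For no arbitrage the full-cycle product must be 1, so the missing rate is 1 / 0.523422880344 ≈ 1.910501.

1.9105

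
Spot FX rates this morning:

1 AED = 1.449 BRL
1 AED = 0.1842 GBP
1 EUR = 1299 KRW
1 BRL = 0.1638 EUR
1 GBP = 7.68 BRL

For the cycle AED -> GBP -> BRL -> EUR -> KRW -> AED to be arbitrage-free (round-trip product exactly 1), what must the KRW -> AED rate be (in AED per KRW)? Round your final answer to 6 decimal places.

Known legs of the cycle: 0.1842 × 7.68 × 0.1638 × 1299 = 301.0051279872
For no arbitrage the full-cycle product must be 1, so the missing rate is 1 / 301.0051279872 ≈ 0.00332220.

0.003322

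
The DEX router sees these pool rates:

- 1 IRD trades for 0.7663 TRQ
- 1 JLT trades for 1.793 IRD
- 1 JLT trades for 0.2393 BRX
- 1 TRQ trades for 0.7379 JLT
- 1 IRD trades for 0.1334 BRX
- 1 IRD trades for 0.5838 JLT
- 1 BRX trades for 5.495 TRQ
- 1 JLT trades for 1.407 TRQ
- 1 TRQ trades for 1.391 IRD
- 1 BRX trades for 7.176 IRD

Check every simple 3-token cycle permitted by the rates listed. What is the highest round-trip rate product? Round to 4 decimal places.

TRQ→IRD→JLT→TRQ: 1.391 × 0.5838 × 1.407 = 1.14258
TRQ→IRD→BRX→TRQ: 1.391 × 0.1334 × 5.495 = 1.01965
TRQ→JLT→IRD→TRQ: 0.7379 × 1.793 × 0.7663 = 1.01386
BRX→IRD→JLT→BRX: 7.176 × 0.5838 × 0.2393 = 1.00251
TRQ→JLT→BRX→TRQ: 0.7379 × 0.2393 × 5.495 = 0.97030
Maximum is TRQ→IRD→JLT→TRQ at 1.1426; arbitrage exists.

1.1426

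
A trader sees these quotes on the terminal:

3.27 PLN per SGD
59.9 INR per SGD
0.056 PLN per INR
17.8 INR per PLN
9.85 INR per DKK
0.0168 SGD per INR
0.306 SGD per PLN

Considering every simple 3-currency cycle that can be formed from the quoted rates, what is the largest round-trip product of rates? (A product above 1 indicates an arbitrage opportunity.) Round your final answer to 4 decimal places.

PLN→SGD→INR→PLN: 0.306 × 59.9 × 0.056 = 1.02645
PLN→INR→SGD→PLN: 17.8 × 0.0168 × 3.27 = 0.97786
Maximum is PLN→SGD→INR→PLN at 1.0264; arbitrage exists.

1.0264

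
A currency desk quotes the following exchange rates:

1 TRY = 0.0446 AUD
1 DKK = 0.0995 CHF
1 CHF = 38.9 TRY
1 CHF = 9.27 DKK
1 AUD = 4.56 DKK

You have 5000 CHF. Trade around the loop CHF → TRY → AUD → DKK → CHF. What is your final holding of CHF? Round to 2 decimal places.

5000 CHF × 38.9 = 194500 TRY
194500 TRY × 0.0446 = 8674.7 AUD
8674.7 AUD × 4.56 = 39556.632 DKK
39556.632 DKK × 0.0995 = 3935.884884 CHF

3935.88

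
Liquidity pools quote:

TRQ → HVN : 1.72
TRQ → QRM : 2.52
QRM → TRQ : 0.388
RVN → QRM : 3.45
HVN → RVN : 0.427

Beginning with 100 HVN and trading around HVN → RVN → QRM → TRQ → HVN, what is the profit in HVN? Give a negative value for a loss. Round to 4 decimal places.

-1.6879

100 HVN × 0.427 = 42.7 RVN
42.7 RVN × 3.45 = 147.315 QRM
147.315 QRM × 0.388 = 57.15822 TRQ
57.15822 TRQ × 1.72 = 98.3121384 HVN
Net change: 98.3121384 − 100 = -1.6878616 HVN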